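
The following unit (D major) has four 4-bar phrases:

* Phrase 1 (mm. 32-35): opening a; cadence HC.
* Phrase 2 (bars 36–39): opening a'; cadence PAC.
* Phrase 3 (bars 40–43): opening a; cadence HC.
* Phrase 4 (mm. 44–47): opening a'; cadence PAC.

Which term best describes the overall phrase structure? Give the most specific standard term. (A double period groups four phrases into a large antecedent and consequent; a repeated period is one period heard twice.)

repeated period

The cadence pattern HC–PAC–HC–PAC is weak–strong twice, and phrases 3–4 restate phrases 1–2: a period heard twice, not a double period (which would end weakly at phrase 2).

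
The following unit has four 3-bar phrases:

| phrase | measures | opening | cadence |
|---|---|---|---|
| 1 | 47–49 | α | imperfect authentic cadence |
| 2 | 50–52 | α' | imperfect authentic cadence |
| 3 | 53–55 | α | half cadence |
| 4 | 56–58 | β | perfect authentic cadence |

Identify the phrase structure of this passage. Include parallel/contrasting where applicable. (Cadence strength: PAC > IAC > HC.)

Four phrases in two halves: the first half (measures 47-52) ends with an imperfect authentic cadence, the second (measures 53–58) with a perfect authentic cadence — a large antecedent–consequent pair, i.e. a double period.
Phrase 3 begins with the same material as phrase 1, making it parallel.

parallel double period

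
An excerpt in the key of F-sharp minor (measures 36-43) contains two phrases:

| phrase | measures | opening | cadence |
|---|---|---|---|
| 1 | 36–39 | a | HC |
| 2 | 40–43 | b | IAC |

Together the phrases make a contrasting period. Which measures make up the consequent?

measures 40–43

The phrase ending with the weaker cadence (half cadence) is the antecedent; the one ending more conclusively (imperfect authentic cadence) is the consequent. The consequent is measures 40–43.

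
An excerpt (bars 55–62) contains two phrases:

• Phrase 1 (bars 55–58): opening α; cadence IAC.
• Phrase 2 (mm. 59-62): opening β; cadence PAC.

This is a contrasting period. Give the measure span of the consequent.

The phrase ending with the weaker cadence (imperfect authentic cadence) is the antecedent; the one ending more conclusively (perfect authentic cadence) is the consequent. The consequent is measures 59–62.

measures 59–62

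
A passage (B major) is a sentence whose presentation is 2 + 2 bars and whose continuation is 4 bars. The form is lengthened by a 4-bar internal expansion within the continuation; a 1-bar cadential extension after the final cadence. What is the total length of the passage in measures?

Basic sentence: 2 + 2 + 4 = 8 bars.
8 (basic form) + 4 (internal expansion) + 1 (cadential extension) = 13.

13 measures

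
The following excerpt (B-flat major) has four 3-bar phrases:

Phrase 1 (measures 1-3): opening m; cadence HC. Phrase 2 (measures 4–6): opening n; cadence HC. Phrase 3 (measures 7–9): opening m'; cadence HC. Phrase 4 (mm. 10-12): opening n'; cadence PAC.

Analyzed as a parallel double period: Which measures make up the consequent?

In a double period the four phrases pair into a large antecedent (phrases 1–2, ending half cadence) and a large consequent (phrases 3–4, ending perfect authentic cadence). The consequent spans mm. 7-12.

measures 7–12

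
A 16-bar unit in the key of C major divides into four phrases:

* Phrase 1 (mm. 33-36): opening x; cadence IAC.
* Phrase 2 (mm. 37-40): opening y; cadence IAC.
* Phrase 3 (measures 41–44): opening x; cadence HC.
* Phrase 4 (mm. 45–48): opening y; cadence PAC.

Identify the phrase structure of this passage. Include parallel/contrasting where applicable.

Four phrases in two halves: the first half (mm. 33–40) ends with an imperfect authentic cadence, the second (mm. 41-48) with a perfect authentic cadence — a large antecedent–consequent pair, i.e. a double period.
Phrase 3 begins with the same material as phrase 1, making it parallel.

parallel double period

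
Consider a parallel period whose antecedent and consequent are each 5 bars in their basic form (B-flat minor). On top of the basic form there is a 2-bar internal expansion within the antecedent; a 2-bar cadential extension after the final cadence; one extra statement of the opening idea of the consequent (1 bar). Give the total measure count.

15 measures

Basic parallel period: 5 + 5 = 10 bars.
10 (basic form) + 2 (internal expansion) + 2 (cadential extension) + 1 (extra statement) = 15.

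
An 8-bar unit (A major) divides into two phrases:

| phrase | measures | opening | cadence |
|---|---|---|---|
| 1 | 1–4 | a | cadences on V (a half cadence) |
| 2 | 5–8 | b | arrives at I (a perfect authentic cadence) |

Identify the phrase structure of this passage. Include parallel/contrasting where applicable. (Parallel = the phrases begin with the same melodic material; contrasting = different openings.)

contrasting period

Phrase 1 ends with a half cadence (weaker) and phrase 2 with a perfect authentic cadence (stronger): antecedent + consequent = a period.
The two phrases open with different material (a / b), so the period is contrasting.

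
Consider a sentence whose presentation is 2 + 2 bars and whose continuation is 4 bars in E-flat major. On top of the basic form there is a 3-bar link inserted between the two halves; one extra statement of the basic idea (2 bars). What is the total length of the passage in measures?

Basic sentence: 2 + 2 + 4 = 8 bars.
8 (basic form) + 3 (link) + 2 (extra statement) = 13.

13 measures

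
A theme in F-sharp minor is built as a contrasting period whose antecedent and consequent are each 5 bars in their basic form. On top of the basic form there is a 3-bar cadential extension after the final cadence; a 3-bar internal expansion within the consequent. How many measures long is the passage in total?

16 measures

Basic contrasting period: 5 + 5 = 10 bars.
10 (basic form) + 3 (cadential extension) + 3 (internal expansion) = 16.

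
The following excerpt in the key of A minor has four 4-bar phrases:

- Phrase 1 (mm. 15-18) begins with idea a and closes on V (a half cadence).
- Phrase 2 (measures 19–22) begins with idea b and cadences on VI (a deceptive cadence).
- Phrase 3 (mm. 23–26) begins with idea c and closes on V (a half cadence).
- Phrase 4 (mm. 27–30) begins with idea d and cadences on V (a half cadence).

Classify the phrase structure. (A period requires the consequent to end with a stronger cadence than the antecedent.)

phrase group

Phrase 4 ends with a half cadence, no stronger than phrase 2's deceptive cadence, so the four phrases do not form a double period; nor do phrases 3–4 duplicate 1–2, so it is not a repeated period. With no phrase reaching a conclusive cadence, the passage is a phrase group.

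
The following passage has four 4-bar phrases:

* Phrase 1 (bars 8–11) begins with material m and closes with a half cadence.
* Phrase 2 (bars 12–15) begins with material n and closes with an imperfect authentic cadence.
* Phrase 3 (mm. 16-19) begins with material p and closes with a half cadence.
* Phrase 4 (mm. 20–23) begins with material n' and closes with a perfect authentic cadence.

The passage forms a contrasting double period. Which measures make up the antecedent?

measures 8–15

In a double period the first pair of phrases (ending imperfect authentic cadence) is the large antecedent and the second pair (ending perfect authentic cadence) is the large consequent; the antecedent is measures 8–15.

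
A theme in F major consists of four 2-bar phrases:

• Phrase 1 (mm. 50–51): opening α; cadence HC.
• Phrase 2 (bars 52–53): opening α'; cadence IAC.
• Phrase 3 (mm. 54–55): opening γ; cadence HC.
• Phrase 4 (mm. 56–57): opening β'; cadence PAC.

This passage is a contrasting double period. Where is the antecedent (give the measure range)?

In a double period the four phrases pair into a large antecedent (phrases 1–2, ending imperfect authentic cadence) and a large consequent (phrases 3–4, ending perfect authentic cadence). The antecedent spans mm. 50–53.

measures 50–53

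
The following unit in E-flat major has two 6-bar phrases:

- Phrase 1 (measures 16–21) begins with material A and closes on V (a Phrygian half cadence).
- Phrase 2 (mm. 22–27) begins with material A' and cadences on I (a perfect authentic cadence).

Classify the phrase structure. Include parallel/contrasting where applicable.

Phrase 1 ends with a Phrygian half cadence (weaker) and phrase 2 with a perfect authentic cadence (stronger): antecedent + consequent = a period.
The two phrases open with the same material (A / A'), so the period is parallel.

parallel period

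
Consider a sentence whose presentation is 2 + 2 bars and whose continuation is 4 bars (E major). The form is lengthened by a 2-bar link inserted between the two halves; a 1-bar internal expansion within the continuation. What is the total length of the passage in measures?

11 measures

Basic sentence: 2 + 2 + 4 = 8 bars.
8 (basic form) + 2 (link) + 1 (internal expansion) = 11.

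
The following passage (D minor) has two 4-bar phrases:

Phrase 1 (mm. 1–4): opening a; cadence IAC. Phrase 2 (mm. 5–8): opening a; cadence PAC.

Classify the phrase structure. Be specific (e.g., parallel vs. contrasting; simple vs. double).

parallel period

Phrase 1 ends with an imperfect authentic cadence (weaker) and phrase 2 with a perfect authentic cadence (stronger): antecedent + consequent = a period.
The two phrases open with the same material (a / a), so the period is parallel.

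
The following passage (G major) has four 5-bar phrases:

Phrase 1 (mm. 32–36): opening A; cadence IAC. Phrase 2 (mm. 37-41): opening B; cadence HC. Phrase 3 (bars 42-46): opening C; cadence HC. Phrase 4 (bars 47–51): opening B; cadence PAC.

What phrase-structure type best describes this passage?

contrasting double period

Four phrases in two halves: the first half (mm. 32–41) ends with a half cadence, the second (mm. 42–51) with a perfect authentic cadence — a large antecedent–consequent pair, i.e. a double period.
Phrase 3 begins with different material from phrase 1, making it contrasting.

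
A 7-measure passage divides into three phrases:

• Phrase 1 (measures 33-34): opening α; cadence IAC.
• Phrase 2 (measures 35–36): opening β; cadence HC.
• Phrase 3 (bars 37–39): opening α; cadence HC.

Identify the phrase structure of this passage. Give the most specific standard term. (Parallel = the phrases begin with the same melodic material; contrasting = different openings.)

phrase group

The final phrase closes with a half cadence, which is not stronger than the preceding half cadence; the 3 phrases lack an overall antecedent–consequent design and so form a phrase group.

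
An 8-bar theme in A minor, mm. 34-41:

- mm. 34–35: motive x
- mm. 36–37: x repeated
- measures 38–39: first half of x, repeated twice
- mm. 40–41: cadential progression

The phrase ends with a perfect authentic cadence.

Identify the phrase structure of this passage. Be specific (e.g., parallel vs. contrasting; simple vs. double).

sentence

Basic idea (measures 34-35) + its repetition (mm. 36-37) form the presentation; fragmentation and cadence (mm. 38-41) form the continuation — the 8-bar whole is a sentence.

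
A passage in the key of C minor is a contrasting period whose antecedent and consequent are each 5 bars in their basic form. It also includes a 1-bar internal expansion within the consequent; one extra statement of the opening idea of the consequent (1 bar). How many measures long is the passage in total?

12 measures

Basic contrasting period: 5 + 5 = 10 bars.
10 (basic form) + 1 (internal expansion) + 1 (extra statement) = 12.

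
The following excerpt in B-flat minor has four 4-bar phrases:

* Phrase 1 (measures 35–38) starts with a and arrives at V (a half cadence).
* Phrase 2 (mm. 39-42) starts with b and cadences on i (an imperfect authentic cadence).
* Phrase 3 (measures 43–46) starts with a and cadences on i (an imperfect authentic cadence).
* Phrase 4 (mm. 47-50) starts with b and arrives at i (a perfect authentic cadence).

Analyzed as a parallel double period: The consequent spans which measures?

In a double period the four phrases pair into a large antecedent (phrases 1–2, ending imperfect authentic cadence) and a large consequent (phrases 3–4, ending perfect authentic cadence). The consequent spans mm. 43–50.

measures 43–50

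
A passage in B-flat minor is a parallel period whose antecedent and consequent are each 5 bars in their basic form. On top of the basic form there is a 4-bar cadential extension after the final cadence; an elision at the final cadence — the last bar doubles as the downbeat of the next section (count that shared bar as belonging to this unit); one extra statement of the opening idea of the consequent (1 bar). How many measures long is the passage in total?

15 measures

Basic parallel period: 5 + 5 = 10 bars.
10 (basic form) + 4 (cadential extension) + 1 (extra statement) = 15.
The elision shares a bar with the next section but does not change this unit's count.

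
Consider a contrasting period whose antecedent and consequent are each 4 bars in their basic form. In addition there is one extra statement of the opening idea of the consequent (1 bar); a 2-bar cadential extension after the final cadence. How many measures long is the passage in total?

Basic contrasting period: 4 + 4 = 8 bars.
8 (basic form) + 1 (extra statement) + 2 (cadential extension) = 11.

11 measures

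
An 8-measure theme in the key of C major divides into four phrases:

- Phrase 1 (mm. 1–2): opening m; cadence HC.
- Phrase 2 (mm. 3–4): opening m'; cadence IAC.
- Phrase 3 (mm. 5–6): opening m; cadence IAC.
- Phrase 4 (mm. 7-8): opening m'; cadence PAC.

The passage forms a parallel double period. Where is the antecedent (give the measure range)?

measures 1–4

In a double period the four phrases pair into a large antecedent (phrases 1–2, ending imperfect authentic cadence) and a large consequent (phrases 3–4, ending perfect authentic cadence). The antecedent spans bars 1-4.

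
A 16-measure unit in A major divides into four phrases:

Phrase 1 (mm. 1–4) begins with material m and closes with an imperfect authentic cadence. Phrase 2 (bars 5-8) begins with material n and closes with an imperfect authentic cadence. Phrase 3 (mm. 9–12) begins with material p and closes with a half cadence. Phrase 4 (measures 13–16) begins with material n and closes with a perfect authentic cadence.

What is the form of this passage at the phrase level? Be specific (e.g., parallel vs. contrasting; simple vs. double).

Four phrases in two halves: the first half (measures 1–8) ends with an imperfect authentic cadence, the second (mm. 9-16) with a perfect authentic cadence — a large antecedent–consequent pair, i.e. a double period.
Phrase 3 begins with different material from phrase 1, making it contrasting.

contrasting double period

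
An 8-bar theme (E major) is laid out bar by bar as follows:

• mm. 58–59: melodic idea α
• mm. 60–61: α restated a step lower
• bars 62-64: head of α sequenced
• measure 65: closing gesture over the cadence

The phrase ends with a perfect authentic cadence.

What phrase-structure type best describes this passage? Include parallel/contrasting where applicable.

sentence

Basic idea (measures 58–59) + its repetition (mm. 60-61) form the presentation; fragmentation and cadence (mm. 62–65) form the continuation — the 8-bar whole is a sentence.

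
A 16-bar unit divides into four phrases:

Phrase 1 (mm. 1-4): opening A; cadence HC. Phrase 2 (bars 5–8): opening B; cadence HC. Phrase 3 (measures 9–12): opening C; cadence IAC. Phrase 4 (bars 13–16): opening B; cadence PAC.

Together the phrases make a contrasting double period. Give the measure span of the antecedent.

measures 1–8

In a double period the first pair of phrases (ending half cadence) is the large antecedent and the second pair (ending perfect authentic cadence) is the large consequent; the antecedent is measures 1–8.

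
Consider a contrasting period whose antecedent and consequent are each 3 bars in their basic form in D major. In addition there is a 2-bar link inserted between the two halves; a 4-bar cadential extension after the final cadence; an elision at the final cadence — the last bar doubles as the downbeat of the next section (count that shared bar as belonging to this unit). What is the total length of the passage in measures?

12 measures

Basic contrasting period: 3 + 3 = 6 bars.
6 (basic form) + 2 (link) + 4 (cadential extension) = 12.
The elision shares a bar with the next section but does not change this unit's count.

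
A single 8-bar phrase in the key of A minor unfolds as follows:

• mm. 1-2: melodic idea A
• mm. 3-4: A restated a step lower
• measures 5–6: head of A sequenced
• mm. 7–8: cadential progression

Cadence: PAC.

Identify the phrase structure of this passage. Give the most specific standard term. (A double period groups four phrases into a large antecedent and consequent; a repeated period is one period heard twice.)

Basic idea (mm. 1-2) + its repetition (mm. 3–4) form the presentation; fragmentation and cadence (bars 5–8) form the continuation — the 8-bar whole is a sentence.

sentence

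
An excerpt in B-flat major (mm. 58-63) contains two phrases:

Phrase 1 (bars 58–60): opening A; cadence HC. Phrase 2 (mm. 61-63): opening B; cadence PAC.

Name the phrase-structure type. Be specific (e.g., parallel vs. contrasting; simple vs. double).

contrasting period

Phrase 1 ends with a half cadence (weaker) and phrase 2 with a perfect authentic cadence (stronger): antecedent + consequent = a period.
The two phrases open with different material (A / B), so the period is contrasting.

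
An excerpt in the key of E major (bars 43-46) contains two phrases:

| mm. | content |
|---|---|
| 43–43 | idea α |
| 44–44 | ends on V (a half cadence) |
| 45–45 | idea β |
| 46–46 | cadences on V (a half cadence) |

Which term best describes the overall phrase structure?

phrase group

The second phrase closes with a half cadence, which is not stronger than the first phrase's half cadence; without a weak→strong cadential pair there is no antecedent–consequent relationship, so this is a phrase group rather than a period.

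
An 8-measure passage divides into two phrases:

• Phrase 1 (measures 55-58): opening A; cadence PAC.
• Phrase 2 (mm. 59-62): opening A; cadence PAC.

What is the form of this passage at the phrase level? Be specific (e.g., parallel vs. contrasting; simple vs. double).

Both phrases have the same opening (A) and the same cadence (perfect authentic cadence): the second is a restatement, not a consequent, so this is a repeated phrase rather than a period.

repeated phrase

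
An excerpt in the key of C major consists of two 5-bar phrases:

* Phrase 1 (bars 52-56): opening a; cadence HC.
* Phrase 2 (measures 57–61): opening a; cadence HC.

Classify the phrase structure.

repeated phrase

Both phrases have the same opening (a) and the same cadence (half cadence): the second is a restatement, not a consequent, so this is a repeated phrase rather than a period.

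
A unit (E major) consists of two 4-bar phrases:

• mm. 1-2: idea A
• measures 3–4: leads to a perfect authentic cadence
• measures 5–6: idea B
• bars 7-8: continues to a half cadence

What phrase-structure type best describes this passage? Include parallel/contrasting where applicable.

The second phrase closes with a half cadence, which is not stronger than the first phrase's perfect authentic cadence; without a weak→strong cadential pair there is no antecedent–consequent relationship, so this is a phrase group rather than a period.

phrase group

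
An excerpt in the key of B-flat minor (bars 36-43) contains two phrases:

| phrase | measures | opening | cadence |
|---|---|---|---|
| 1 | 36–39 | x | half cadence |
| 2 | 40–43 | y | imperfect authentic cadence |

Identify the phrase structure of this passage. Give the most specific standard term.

Phrase 1 ends with a half cadence (weaker) and phrase 2 with an imperfect authentic cadence (stronger): antecedent + consequent = a period.
The two phrases open with different material (x / y), so the period is contrasting.

contrasting period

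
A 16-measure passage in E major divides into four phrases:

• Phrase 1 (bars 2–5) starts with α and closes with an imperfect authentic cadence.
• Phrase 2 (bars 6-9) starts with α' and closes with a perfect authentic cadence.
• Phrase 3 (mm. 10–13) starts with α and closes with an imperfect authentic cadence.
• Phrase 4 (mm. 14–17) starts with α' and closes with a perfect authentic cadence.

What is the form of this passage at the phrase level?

repeated period

The cadence pattern IAC–PAC–IAC–PAC is weak–strong twice, and phrases 3–4 restate phrases 1–2: a period heard twice, not a double period (which would end weakly at phrase 2).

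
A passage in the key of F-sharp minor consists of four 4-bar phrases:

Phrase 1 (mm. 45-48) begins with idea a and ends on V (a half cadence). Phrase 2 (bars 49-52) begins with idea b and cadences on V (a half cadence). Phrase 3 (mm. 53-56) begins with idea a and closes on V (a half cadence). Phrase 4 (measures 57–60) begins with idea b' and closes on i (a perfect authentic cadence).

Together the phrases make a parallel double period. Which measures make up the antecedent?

measures 45–52

In a double period the first pair of phrases (ending half cadence) is the large antecedent and the second pair (ending perfect authentic cadence) is the large consequent; the antecedent is measures 45–52.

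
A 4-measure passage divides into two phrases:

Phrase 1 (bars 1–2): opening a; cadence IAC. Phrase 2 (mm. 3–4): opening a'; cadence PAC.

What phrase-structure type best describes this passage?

parallel period

Phrase 1 ends with an imperfect authentic cadence (weaker) and phrase 2 with a perfect authentic cadence (stronger): antecedent + consequent = a period.
The two phrases open with the same material (a / a'), so the period is parallel.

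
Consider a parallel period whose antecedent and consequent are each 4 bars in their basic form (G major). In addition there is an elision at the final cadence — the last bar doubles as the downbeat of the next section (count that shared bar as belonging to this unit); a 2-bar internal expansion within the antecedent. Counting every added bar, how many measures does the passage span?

10 measures

Basic parallel period: 4 + 4 = 8 bars.
8 (basic form) + 2 (internal expansion) = 10.
The elision shares a bar with the next section but does not change this unit's count.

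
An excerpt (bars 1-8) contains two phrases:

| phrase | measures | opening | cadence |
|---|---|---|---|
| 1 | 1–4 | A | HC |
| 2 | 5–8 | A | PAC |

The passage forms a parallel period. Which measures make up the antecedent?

measures 1–4

The phrase ending with the weaker cadence (half cadence) is the antecedent; the one ending more conclusively (perfect authentic cadence) is the consequent. The antecedent is measures 1–4.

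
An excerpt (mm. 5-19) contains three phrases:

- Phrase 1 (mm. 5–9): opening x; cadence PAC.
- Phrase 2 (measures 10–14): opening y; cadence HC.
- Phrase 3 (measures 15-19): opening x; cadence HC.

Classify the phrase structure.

phrase group

The final phrase closes with a half cadence, which is not stronger than the preceding half cadence; the 3 phrases lack an overall antecedent–consequent design and so form a phrase group.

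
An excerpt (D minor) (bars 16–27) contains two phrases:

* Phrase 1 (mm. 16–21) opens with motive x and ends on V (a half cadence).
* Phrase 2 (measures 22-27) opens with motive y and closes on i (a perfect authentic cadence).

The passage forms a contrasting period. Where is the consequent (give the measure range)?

The antecedent is the phrase ending with the weaker cadence (half cadence, phrase 1) and the consequent the one ending more conclusively (perfect authentic cadence, phrase 2); the consequent is mm. 22–27.

measures 22–27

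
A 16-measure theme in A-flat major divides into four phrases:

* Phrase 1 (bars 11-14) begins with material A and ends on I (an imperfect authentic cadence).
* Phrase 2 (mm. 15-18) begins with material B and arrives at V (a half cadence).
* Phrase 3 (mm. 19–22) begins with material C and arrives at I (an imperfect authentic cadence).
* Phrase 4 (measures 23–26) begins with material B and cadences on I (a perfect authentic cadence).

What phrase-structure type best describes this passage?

contrasting double period

Four phrases in two halves: the first half (mm. 11–18) ends with a half cadence, the second (bars 19–26) with a perfect authentic cadence — a large antecedent–consequent pair, i.e. a double period.
Phrase 3 begins with different material from phrase 1, making it contrasting.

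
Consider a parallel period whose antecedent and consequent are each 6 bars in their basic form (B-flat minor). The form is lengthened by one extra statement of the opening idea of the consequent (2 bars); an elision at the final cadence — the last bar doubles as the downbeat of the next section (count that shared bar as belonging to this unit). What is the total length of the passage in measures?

Basic parallel period: 6 + 6 = 12 bars.
12 (basic form) + 2 (extra statement) = 14.
The elision shares a bar with the next section but does not change this unit's count.

14 measures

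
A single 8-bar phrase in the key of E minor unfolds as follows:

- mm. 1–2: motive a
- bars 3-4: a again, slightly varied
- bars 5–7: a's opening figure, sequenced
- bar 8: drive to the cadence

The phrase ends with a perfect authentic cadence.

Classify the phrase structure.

sentence

Basic idea (mm. 1-2) + its repetition (mm. 3–4) form the presentation; fragmentation and cadence (mm. 5–8) form the continuation — the 8-bar whole is a sentence.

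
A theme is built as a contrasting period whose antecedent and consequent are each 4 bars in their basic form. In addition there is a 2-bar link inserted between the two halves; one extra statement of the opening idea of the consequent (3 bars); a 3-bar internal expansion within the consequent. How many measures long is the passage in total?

Basic contrasting period: 4 + 4 = 8 bars.
8 (basic form) + 2 (link) + 3 (extra statement) + 3 (internal expansion) = 16.

16 measures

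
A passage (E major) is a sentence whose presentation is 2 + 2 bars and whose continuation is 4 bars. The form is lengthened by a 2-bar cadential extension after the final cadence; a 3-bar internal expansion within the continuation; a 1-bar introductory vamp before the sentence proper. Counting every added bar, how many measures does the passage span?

14 measures

Basic sentence: 2 + 2 + 4 = 8 bars.
8 (basic form) + 2 (cadential extension) + 3 (internal expansion) + 1 (introduction) = 14.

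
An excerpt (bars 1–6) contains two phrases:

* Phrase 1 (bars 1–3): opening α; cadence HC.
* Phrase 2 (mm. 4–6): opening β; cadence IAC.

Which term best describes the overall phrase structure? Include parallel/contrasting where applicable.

contrasting period

Phrase 1 ends with a half cadence (weaker) and phrase 2 with an imperfect authentic cadence (stronger): antecedent + consequent = a period.
The two phrases open with different material (α / β), so the period is contrasting.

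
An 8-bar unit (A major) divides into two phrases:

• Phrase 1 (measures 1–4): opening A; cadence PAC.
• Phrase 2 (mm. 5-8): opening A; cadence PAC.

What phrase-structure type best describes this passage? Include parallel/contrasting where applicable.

Both phrases have the same opening (A) and the same cadence (perfect authentic cadence): the second is a restatement, not a consequent, so this is a repeated phrase rather than a period.

repeated phrase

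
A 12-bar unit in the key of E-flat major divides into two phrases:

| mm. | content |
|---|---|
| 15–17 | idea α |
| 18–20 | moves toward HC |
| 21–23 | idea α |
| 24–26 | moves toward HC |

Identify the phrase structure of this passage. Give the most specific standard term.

Both phrases have the same opening (α) and the same cadence (half cadence): the second is a restatement, not a consequent, so this is a repeated phrase rather than a period.

repeated phrase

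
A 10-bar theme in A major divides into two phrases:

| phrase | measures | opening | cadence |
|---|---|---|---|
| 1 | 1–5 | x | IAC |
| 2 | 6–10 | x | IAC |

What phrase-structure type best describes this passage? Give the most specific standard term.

Both phrases have the same opening (x) and the same cadence (imperfect authentic cadence): the second is a restatement, not a consequent, so this is a repeated phrase rather than a period.

repeated phrase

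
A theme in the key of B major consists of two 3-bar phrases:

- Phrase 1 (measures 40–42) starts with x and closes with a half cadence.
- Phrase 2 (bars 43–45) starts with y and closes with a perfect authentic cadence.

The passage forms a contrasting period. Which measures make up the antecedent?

measures 40–42

The antecedent is the phrase ending with the weaker cadence (half cadence, phrase 1) and the consequent the one ending more conclusively (perfect authentic cadence, phrase 2); the antecedent is bars 40–42.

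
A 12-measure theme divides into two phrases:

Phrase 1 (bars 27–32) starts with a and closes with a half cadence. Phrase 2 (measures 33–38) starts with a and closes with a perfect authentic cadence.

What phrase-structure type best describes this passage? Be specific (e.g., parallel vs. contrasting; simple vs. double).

parallel period

Phrase 1 ends with a half cadence (weaker) and phrase 2 with a perfect authentic cadence (stronger): antecedent + consequent = a period.
The two phrases open with the same material (a / a), so the period is parallel.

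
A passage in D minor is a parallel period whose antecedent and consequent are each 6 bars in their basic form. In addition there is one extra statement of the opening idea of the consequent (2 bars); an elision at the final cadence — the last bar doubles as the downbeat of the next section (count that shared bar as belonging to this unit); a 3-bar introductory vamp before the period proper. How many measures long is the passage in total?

Basic parallel period: 6 + 6 = 12 bars.
12 (basic form) + 2 (extra statement) + 3 (introduction) = 17.
The elision shares a bar with the next section but does not change this unit's count.

17 measures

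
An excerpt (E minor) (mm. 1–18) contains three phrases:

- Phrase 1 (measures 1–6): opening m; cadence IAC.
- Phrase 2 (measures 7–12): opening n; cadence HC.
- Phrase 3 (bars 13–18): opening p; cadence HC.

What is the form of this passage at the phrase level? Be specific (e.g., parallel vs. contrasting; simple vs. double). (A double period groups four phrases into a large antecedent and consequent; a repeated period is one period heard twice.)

The final phrase closes with a half cadence, which is not stronger than the preceding half cadence; the 3 phrases lack an overall antecedent–consequent design and so form a phrase group.

phrase group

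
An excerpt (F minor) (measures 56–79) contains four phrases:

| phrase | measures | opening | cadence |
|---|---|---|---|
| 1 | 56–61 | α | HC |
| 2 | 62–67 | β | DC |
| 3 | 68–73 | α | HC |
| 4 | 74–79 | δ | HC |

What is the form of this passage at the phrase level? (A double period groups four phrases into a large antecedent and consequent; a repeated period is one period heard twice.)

phrase group

Phrase 4 ends with a half cadence, no stronger than phrase 2's deceptive cadence, so the four phrases do not form a double period; nor do phrases 3–4 duplicate 1–2, so it is not a repeated period. With no phrase reaching a conclusive cadence, the passage is a phrase group.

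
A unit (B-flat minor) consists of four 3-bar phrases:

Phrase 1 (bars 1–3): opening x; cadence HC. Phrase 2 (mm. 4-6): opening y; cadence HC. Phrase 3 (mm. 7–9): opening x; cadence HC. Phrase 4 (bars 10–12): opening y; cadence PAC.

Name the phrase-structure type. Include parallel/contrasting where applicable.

parallel double period

Four phrases in two halves: the first half (bars 1–6) ends with a half cadence, the second (bars 7-12) with a perfect authentic cadence — a large antecedent–consequent pair, i.e. a double period.
Phrase 3 begins with the same material as phrase 1, making it parallel.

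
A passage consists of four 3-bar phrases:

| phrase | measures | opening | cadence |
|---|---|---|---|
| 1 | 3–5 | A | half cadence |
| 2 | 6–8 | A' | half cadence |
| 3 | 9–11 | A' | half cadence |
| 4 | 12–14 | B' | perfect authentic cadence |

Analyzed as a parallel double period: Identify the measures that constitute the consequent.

measures 9–14

In a double period the four phrases pair into a large antecedent (phrases 1–2, ending half cadence) and a large consequent (phrases 3–4, ending perfect authentic cadence). The consequent spans mm. 9–14.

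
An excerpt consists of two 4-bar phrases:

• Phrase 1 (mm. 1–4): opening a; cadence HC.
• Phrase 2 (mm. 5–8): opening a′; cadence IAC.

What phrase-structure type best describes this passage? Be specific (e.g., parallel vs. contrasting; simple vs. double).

parallel period

Phrase 1 ends with a half cadence (weaker) and phrase 2 with an imperfect authentic cadence (stronger): antecedent + consequent = a period.
The two phrases open with the same material (a / a′), so the period is parallel.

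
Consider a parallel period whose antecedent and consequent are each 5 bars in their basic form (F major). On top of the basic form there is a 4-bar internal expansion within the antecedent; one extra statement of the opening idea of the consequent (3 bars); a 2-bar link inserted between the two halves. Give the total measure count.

Basic parallel period: 5 + 5 = 10 bars.
10 (basic form) + 4 (internal expansion) + 3 (extra statement) + 2 (link) = 19.

19 measures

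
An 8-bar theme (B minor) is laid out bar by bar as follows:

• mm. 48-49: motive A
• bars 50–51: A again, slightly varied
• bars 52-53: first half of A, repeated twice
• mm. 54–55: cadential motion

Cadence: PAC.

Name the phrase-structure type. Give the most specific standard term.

sentence

Basic idea (measures 48–49) + its repetition (measures 50–51) form the presentation; fragmentation and cadence (mm. 52–55) form the continuation — the 8-bar whole is a sentence.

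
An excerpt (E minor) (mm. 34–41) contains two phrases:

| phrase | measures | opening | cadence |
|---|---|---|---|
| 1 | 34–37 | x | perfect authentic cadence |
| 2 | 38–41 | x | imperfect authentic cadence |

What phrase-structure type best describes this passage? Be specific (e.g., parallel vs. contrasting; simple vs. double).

phrase group

The second phrase closes with an imperfect authentic cadence, which is not stronger than the first phrase's perfect authentic cadence; without a weak→strong cadential pair there is no antecedent–consequent relationship, so this is a phrase group rather than a period.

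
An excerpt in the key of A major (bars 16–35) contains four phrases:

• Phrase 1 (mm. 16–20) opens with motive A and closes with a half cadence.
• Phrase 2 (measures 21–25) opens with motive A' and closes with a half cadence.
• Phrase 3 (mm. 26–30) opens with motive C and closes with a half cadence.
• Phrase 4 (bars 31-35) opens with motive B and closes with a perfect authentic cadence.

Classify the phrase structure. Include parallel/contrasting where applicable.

Four phrases in two halves: the first half (mm. 16–25) ends with a half cadence, the second (mm. 26–35) with a perfect authentic cadence — a large antecedent–consequent pair, i.e. a double period.
Phrase 3 begins with different material from phrase 1, making it contrasting.

contrasting double period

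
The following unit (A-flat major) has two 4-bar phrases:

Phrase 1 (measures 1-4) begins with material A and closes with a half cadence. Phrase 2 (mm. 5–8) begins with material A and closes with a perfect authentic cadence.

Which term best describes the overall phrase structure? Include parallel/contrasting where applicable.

parallel period

Phrase 1 ends with a half cadence (weaker) and phrase 2 with a perfect authentic cadence (stronger): antecedent + consequent = a period.
The two phrases open with the same material (A / A), so the period is parallel.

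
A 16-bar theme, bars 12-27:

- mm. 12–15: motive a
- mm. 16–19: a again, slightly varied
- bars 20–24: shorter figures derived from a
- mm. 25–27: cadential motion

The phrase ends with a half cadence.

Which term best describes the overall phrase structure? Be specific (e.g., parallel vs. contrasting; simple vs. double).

sentence

Basic idea (mm. 12-15) + its repetition (measures 16-19) form the presentation; fragmentation and cadence (mm. 20–27) form the continuation — the 16-bar whole is a sentence.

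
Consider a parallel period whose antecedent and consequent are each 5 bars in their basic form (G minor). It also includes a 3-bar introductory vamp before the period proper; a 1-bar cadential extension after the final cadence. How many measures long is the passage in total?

14 measures

Basic parallel period: 5 + 5 = 10 bars.
10 (basic form) + 3 (introduction) + 1 (cadential extension) = 14.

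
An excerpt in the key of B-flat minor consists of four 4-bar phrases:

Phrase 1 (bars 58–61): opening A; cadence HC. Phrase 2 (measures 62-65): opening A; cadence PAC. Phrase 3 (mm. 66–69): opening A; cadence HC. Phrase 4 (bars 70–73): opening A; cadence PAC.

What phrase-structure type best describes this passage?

repeated period

The cadence pattern HC–PAC–HC–PAC is weak–strong twice, and phrases 3–4 restate phrases 1–2: a period heard twice, not a double period (which would end weakly at phrase 2).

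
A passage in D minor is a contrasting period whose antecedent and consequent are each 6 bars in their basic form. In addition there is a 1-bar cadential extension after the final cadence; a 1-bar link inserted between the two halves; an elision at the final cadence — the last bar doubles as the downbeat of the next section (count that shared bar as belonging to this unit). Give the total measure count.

14 measures

Basic contrasting period: 6 + 6 = 12 bars.
12 (basic form) + 1 (cadential extension) + 1 (link) = 14.
The elision shares a bar with the next section but does not change this unit's count.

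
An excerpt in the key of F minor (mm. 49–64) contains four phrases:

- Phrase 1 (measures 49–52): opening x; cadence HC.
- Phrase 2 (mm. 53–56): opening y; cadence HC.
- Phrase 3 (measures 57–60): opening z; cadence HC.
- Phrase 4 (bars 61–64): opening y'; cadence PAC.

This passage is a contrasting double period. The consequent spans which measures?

measures 57–64

In a double period the four phrases pair into a large antecedent (phrases 1–2, ending half cadence) and a large consequent (phrases 3–4, ending perfect authentic cadence). The consequent spans measures 57–64.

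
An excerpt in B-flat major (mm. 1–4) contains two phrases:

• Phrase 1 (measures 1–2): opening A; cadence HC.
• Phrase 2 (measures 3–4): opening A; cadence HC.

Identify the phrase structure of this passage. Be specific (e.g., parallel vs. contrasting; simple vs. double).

Both phrases have the same opening (A) and the same cadence (half cadence): the second is a restatement, not a consequent, so this is a repeated phrase rather than a period.

repeated phrase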